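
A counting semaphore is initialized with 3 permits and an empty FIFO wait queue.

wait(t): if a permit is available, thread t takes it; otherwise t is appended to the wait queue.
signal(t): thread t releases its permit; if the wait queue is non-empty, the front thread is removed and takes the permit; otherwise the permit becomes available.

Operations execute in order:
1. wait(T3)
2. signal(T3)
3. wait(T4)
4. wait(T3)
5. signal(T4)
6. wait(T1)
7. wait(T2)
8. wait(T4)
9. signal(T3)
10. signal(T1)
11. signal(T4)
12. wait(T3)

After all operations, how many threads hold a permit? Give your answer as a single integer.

Answer: 2

Derivation:
Step 1: wait(T3) -> count=2 queue=[] holders={T3}
Step 2: signal(T3) -> count=3 queue=[] holders={none}
Step 3: wait(T4) -> count=2 queue=[] holders={T4}
Step 4: wait(T3) -> count=1 queue=[] holders={T3,T4}
Step 5: signal(T4) -> count=2 queue=[] holders={T3}
Step 6: wait(T1) -> count=1 queue=[] holders={T1,T3}
Step 7: wait(T2) -> count=0 queue=[] holders={T1,T2,T3}
Step 8: wait(T4) -> count=0 queue=[T4] holders={T1,T2,T3}
Step 9: signal(T3) -> count=0 queue=[] holders={T1,T2,T4}
Step 10: signal(T1) -> count=1 queue=[] holders={T2,T4}
Step 11: signal(T4) -> count=2 queue=[] holders={T2}
Step 12: wait(T3) -> count=1 queue=[] holders={T2,T3}
Final holders: {T2,T3} -> 2 thread(s)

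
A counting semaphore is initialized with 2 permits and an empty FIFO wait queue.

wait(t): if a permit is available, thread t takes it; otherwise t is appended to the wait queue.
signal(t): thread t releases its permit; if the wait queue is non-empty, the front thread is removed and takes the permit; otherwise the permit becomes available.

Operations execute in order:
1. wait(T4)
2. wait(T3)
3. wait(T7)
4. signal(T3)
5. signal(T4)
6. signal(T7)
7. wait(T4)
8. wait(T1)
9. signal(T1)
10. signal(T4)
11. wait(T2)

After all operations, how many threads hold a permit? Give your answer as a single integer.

Answer: 1

Derivation:
Step 1: wait(T4) -> count=1 queue=[] holders={T4}
Step 2: wait(T3) -> count=0 queue=[] holders={T3,T4}
Step 3: wait(T7) -> count=0 queue=[T7] holders={T3,T4}
Step 4: signal(T3) -> count=0 queue=[] holders={T4,T7}
Step 5: signal(T4) -> count=1 queue=[] holders={T7}
Step 6: signal(T7) -> count=2 queue=[] holders={none}
Step 7: wait(T4) -> count=1 queue=[] holders={T4}
Step 8: wait(T1) -> count=0 queue=[] holders={T1,T4}
Step 9: signal(T1) -> count=1 queue=[] holders={T4}
Step 10: signal(T4) -> count=2 queue=[] holders={none}
Step 11: wait(T2) -> count=1 queue=[] holders={T2}
Final holders: {T2} -> 1 thread(s)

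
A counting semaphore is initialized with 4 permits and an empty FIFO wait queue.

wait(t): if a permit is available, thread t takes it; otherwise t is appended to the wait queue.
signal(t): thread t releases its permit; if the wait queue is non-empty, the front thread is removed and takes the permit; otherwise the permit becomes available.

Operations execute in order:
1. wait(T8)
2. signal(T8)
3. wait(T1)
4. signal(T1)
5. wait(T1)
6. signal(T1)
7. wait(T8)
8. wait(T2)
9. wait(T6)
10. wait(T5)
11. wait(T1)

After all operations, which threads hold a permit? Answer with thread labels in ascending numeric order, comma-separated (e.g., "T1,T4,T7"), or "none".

Answer: T2,T5,T6,T8

Derivation:
Step 1: wait(T8) -> count=3 queue=[] holders={T8}
Step 2: signal(T8) -> count=4 queue=[] holders={none}
Step 3: wait(T1) -> count=3 queue=[] holders={T1}
Step 4: signal(T1) -> count=4 queue=[] holders={none}
Step 5: wait(T1) -> count=3 queue=[] holders={T1}
Step 6: signal(T1) -> count=4 queue=[] holders={none}
Step 7: wait(T8) -> count=3 queue=[] holders={T8}
Step 8: wait(T2) -> count=2 queue=[] holders={T2,T8}
Step 9: wait(T6) -> count=1 queue=[] holders={T2,T6,T8}
Step 10: wait(T5) -> count=0 queue=[] holders={T2,T5,T6,T8}
Step 11: wait(T1) -> count=0 queue=[T1] holders={T2,T5,T6,T8}
Final holders: T2,T5,T6,T8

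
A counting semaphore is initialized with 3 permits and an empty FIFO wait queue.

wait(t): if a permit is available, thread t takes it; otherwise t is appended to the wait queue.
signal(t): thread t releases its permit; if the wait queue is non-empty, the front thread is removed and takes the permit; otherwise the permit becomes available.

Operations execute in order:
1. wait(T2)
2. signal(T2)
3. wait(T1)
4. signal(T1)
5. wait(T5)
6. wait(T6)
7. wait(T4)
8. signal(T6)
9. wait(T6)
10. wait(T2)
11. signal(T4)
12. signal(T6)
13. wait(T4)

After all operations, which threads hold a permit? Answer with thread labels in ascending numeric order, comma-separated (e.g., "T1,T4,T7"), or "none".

Step 1: wait(T2) -> count=2 queue=[] holders={T2}
Step 2: signal(T2) -> count=3 queue=[] holders={none}
Step 3: wait(T1) -> count=2 queue=[] holders={T1}
Step 4: signal(T1) -> count=3 queue=[] holders={none}
Step 5: wait(T5) -> count=2 queue=[] holders={T5}
Step 6: wait(T6) -> count=1 queue=[] holders={T5,T6}
Step 7: wait(T4) -> count=0 queue=[] holders={T4,T5,T6}
Step 8: signal(T6) -> count=1 queue=[] holders={T4,T5}
Step 9: wait(T6) -> count=0 queue=[] holders={T4,T5,T6}
Step 10: wait(T2) -> count=0 queue=[T2] holders={T4,T5,T6}
Step 11: signal(T4) -> count=0 queue=[] holders={T2,T5,T6}
Step 12: signal(T6) -> count=1 queue=[] holders={T2,T5}
Step 13: wait(T4) -> count=0 queue=[] holders={T2,T4,T5}
Final holders: T2,T4,T5

Answer: T2,T4,T5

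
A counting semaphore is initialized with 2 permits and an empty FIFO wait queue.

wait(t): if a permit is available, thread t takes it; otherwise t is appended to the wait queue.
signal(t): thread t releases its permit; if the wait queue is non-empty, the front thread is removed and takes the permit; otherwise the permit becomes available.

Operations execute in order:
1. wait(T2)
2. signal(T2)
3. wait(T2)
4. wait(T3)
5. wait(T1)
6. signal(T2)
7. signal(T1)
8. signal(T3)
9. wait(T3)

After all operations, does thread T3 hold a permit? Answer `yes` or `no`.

Step 1: wait(T2) -> count=1 queue=[] holders={T2}
Step 2: signal(T2) -> count=2 queue=[] holders={none}
Step 3: wait(T2) -> count=1 queue=[] holders={T2}
Step 4: wait(T3) -> count=0 queue=[] holders={T2,T3}
Step 5: wait(T1) -> count=0 queue=[T1] holders={T2,T3}
Step 6: signal(T2) -> count=0 queue=[] holders={T1,T3}
Step 7: signal(T1) -> count=1 queue=[] holders={T3}
Step 8: signal(T3) -> count=2 queue=[] holders={none}
Step 9: wait(T3) -> count=1 queue=[] holders={T3}
Final holders: {T3} -> T3 in holders

Answer: yes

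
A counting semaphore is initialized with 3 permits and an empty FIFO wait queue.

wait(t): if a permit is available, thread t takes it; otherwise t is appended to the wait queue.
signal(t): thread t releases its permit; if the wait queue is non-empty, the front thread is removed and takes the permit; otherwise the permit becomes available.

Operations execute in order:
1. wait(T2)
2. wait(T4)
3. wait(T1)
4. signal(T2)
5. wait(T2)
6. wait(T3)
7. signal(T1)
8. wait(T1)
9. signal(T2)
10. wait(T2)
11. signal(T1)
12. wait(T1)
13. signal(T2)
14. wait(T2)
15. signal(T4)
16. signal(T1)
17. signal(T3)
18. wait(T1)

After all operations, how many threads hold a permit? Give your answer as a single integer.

Step 1: wait(T2) -> count=2 queue=[] holders={T2}
Step 2: wait(T4) -> count=1 queue=[] holders={T2,T4}
Step 3: wait(T1) -> count=0 queue=[] holders={T1,T2,T4}
Step 4: signal(T2) -> count=1 queue=[] holders={T1,T4}
Step 5: wait(T2) -> count=0 queue=[] holders={T1,T2,T4}
Step 6: wait(T3) -> count=0 queue=[T3] holders={T1,T2,T4}
Step 7: signal(T1) -> count=0 queue=[] holders={T2,T3,T4}
Step 8: wait(T1) -> count=0 queue=[T1] holders={T2,T3,T4}
Step 9: signal(T2) -> count=0 queue=[] holders={T1,T3,T4}
Step 10: wait(T2) -> count=0 queue=[T2] holders={T1,T3,T4}
Step 11: signal(T1) -> count=0 queue=[] holders={T2,T3,T4}
Step 12: wait(T1) -> count=0 queue=[T1] holders={T2,T3,T4}
Step 13: signal(T2) -> count=0 queue=[] holders={T1,T3,T4}
Step 14: wait(T2) -> count=0 queue=[T2] holders={T1,T3,T4}
Step 15: signal(T4) -> count=0 queue=[] holders={T1,T2,T3}
Step 16: signal(T1) -> count=1 queue=[] holders={T2,T3}
Step 17: signal(T3) -> count=2 queue=[] holders={T2}
Step 18: wait(T1) -> count=1 queue=[] holders={T1,T2}
Final holders: {T1,T2} -> 2 thread(s)

Answer: 2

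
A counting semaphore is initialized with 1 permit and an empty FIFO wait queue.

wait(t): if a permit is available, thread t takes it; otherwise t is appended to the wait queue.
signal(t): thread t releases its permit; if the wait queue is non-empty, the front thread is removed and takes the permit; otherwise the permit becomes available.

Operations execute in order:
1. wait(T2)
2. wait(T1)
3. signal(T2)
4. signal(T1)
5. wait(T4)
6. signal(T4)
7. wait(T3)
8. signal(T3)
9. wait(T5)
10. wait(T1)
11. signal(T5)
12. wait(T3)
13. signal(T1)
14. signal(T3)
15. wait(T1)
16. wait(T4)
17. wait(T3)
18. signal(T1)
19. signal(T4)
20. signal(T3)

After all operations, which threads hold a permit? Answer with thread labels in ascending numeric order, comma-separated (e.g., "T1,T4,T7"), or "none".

Answer: none

Derivation:
Step 1: wait(T2) -> count=0 queue=[] holders={T2}
Step 2: wait(T1) -> count=0 queue=[T1] holders={T2}
Step 3: signal(T2) -> count=0 queue=[] holders={T1}
Step 4: signal(T1) -> count=1 queue=[] holders={none}
Step 5: wait(T4) -> count=0 queue=[] holders={T4}
Step 6: signal(T4) -> count=1 queue=[] holders={none}
Step 7: wait(T3) -> count=0 queue=[] holders={T3}
Step 8: signal(T3) -> count=1 queue=[] holders={none}
Step 9: wait(T5) -> count=0 queue=[] holders={T5}
Step 10: wait(T1) -> count=0 queue=[T1] holders={T5}
Step 11: signal(T5) -> count=0 queue=[] holders={T1}
Step 12: wait(T3) -> count=0 queue=[T3] holders={T1}
Step 13: signal(T1) -> count=0 queue=[] holders={T3}
Step 14: signal(T3) -> count=1 queue=[] holders={none}
Step 15: wait(T1) -> count=0 queue=[] holders={T1}
Step 16: wait(T4) -> count=0 queue=[T4] holders={T1}
Step 17: wait(T3) -> count=0 queue=[T4,T3] holders={T1}
Step 18: signal(T1) -> count=0 queue=[T3] holders={T4}
Step 19: signal(T4) -> count=0 queue=[] holders={T3}
Step 20: signal(T3) -> count=1 queue=[] holders={none}
Final holders: none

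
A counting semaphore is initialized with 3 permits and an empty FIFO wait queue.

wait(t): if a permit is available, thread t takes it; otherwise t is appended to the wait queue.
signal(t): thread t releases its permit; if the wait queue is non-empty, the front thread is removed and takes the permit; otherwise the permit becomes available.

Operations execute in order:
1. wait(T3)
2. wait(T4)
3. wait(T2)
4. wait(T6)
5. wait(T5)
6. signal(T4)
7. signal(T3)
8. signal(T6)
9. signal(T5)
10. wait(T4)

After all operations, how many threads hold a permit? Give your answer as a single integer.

Answer: 2

Derivation:
Step 1: wait(T3) -> count=2 queue=[] holders={T3}
Step 2: wait(T4) -> count=1 queue=[] holders={T3,T4}
Step 3: wait(T2) -> count=0 queue=[] holders={T2,T3,T4}
Step 4: wait(T6) -> count=0 queue=[T6] holders={T2,T3,T4}
Step 5: wait(T5) -> count=0 queue=[T6,T5] holders={T2,T3,T4}
Step 6: signal(T4) -> count=0 queue=[T5] holders={T2,T3,T6}
Step 7: signal(T3) -> count=0 queue=[] holders={T2,T5,T6}
Step 8: signal(T6) -> count=1 queue=[] holders={T2,T5}
Step 9: signal(T5) -> count=2 queue=[] holders={T2}
Step 10: wait(T4) -> count=1 queue=[] holders={T2,T4}
Final holders: {T2,T4} -> 2 thread(s)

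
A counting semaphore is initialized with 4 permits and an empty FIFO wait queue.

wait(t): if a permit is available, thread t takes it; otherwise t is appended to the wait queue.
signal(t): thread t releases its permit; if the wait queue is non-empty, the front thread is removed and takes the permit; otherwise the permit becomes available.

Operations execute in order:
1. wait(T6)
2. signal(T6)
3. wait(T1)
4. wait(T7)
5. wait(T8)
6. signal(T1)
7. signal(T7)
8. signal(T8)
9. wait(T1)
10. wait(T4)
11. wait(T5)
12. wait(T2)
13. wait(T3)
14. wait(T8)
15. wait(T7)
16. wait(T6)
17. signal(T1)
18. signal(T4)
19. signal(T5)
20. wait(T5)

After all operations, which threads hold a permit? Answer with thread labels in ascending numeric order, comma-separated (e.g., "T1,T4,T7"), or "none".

Answer: T2,T3,T7,T8

Derivation:
Step 1: wait(T6) -> count=3 queue=[] holders={T6}
Step 2: signal(T6) -> count=4 queue=[] holders={none}
Step 3: wait(T1) -> count=3 queue=[] holders={T1}
Step 4: wait(T7) -> count=2 queue=[] holders={T1,T7}
Step 5: wait(T8) -> count=1 queue=[] holders={T1,T7,T8}
Step 6: signal(T1) -> count=2 queue=[] holders={T7,T8}
Step 7: signal(T7) -> count=3 queue=[] holders={T8}
Step 8: signal(T8) -> count=4 queue=[] holders={none}
Step 9: wait(T1) -> count=3 queue=[] holders={T1}
Step 10: wait(T4) -> count=2 queue=[] holders={T1,T4}
Step 11: wait(T5) -> count=1 queue=[] holders={T1,T4,T5}
Step 12: wait(T2) -> count=0 queue=[] holders={T1,T2,T4,T5}
Step 13: wait(T3) -> count=0 queue=[T3] holders={T1,T2,T4,T5}
Step 14: wait(T8) -> count=0 queue=[T3,T8] holders={T1,T2,T4,T5}
Step 15: wait(T7) -> count=0 queue=[T3,T8,T7] holders={T1,T2,T4,T5}
Step 16: wait(T6) -> count=0 queue=[T3,T8,T7,T6] holders={T1,T2,T4,T5}
Step 17: signal(T1) -> count=0 queue=[T8,T7,T6] holders={T2,T3,T4,T5}
Step 18: signal(T4) -> count=0 queue=[T7,T6] holders={T2,T3,T5,T8}
Step 19: signal(T5) -> count=0 queue=[T6] holders={T2,T3,T7,T8}
Step 20: wait(T5) -> count=0 queue=[T6,T5] holders={T2,T3,T7,T8}
Final holders: T2,T3,T7,T8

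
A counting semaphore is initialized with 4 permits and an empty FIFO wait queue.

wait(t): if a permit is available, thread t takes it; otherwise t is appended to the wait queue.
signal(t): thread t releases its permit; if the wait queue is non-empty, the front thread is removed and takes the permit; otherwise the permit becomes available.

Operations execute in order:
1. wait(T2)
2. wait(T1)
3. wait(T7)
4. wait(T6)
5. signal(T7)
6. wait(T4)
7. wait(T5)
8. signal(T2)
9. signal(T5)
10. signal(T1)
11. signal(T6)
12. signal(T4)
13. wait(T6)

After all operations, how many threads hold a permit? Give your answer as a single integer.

Answer: 1

Derivation:
Step 1: wait(T2) -> count=3 queue=[] holders={T2}
Step 2: wait(T1) -> count=2 queue=[] holders={T1,T2}
Step 3: wait(T7) -> count=1 queue=[] holders={T1,T2,T7}
Step 4: wait(T6) -> count=0 queue=[] holders={T1,T2,T6,T7}
Step 5: signal(T7) -> count=1 queue=[] holders={T1,T2,T6}
Step 6: wait(T4) -> count=0 queue=[] holders={T1,T2,T4,T6}
Step 7: wait(T5) -> count=0 queue=[T5] holders={T1,T2,T4,T6}
Step 8: signal(T2) -> count=0 queue=[] holders={T1,T4,T5,T6}
Step 9: signal(T5) -> count=1 queue=[] holders={T1,T4,T6}
Step 10: signal(T1) -> count=2 queue=[] holders={T4,T6}
Step 11: signal(T6) -> count=3 queue=[] holders={T4}
Step 12: signal(T4) -> count=4 queue=[] holders={none}
Step 13: wait(T6) -> count=3 queue=[] holders={T6}
Final holders: {T6} -> 1 thread(s)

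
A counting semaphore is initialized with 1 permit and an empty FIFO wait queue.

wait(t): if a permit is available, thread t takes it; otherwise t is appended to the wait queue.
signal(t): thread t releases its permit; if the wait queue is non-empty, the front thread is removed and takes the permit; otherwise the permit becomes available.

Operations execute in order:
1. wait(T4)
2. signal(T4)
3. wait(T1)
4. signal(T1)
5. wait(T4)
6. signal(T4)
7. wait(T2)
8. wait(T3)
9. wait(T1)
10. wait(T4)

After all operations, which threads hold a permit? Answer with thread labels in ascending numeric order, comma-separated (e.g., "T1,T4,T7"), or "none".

Step 1: wait(T4) -> count=0 queue=[] holders={T4}
Step 2: signal(T4) -> count=1 queue=[] holders={none}
Step 3: wait(T1) -> count=0 queue=[] holders={T1}
Step 4: signal(T1) -> count=1 queue=[] holders={none}
Step 5: wait(T4) -> count=0 queue=[] holders={T4}
Step 6: signal(T4) -> count=1 queue=[] holders={none}
Step 7: wait(T2) -> count=0 queue=[] holders={T2}
Step 8: wait(T3) -> count=0 queue=[T3] holders={T2}
Step 9: wait(T1) -> count=0 queue=[T3,T1] holders={T2}
Step 10: wait(T4) -> count=0 queue=[T3,T1,T4] holders={T2}
Final holders: T2

Answer: T2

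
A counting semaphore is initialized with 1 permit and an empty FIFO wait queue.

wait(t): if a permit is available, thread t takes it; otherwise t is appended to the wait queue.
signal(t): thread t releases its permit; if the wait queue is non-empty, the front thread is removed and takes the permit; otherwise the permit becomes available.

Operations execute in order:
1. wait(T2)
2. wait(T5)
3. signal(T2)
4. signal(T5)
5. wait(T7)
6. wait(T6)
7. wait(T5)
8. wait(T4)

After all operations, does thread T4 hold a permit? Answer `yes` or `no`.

Answer: no

Derivation:
Step 1: wait(T2) -> count=0 queue=[] holders={T2}
Step 2: wait(T5) -> count=0 queue=[T5] holders={T2}
Step 3: signal(T2) -> count=0 queue=[] holders={T5}
Step 4: signal(T5) -> count=1 queue=[] holders={none}
Step 5: wait(T7) -> count=0 queue=[] holders={T7}
Step 6: wait(T6) -> count=0 queue=[T6] holders={T7}
Step 7: wait(T5) -> count=0 queue=[T6,T5] holders={T7}
Step 8: wait(T4) -> count=0 queue=[T6,T5,T4] holders={T7}
Final holders: {T7} -> T4 not in holders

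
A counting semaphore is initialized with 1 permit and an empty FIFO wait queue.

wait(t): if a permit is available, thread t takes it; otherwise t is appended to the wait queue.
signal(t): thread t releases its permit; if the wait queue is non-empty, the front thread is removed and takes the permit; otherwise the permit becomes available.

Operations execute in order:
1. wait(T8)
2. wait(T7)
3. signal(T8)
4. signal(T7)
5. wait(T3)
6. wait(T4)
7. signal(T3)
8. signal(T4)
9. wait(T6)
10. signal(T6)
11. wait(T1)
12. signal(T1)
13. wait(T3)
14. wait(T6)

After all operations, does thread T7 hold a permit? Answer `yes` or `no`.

Step 1: wait(T8) -> count=0 queue=[] holders={T8}
Step 2: wait(T7) -> count=0 queue=[T7] holders={T8}
Step 3: signal(T8) -> count=0 queue=[] holders={T7}
Step 4: signal(T7) -> count=1 queue=[] holders={none}
Step 5: wait(T3) -> count=0 queue=[] holders={T3}
Step 6: wait(T4) -> count=0 queue=[T4] holders={T3}
Step 7: signal(T3) -> count=0 queue=[] holders={T4}
Step 8: signal(T4) -> count=1 queue=[] holders={none}
Step 9: wait(T6) -> count=0 queue=[] holders={T6}
Step 10: signal(T6) -> count=1 queue=[] holders={none}
Step 11: wait(T1) -> count=0 queue=[] holders={T1}
Step 12: signal(T1) -> count=1 queue=[] holders={none}
Step 13: wait(T3) -> count=0 queue=[] holders={T3}
Step 14: wait(T6) -> count=0 queue=[T6] holders={T3}
Final holders: {T3} -> T7 not in holders

Answer: no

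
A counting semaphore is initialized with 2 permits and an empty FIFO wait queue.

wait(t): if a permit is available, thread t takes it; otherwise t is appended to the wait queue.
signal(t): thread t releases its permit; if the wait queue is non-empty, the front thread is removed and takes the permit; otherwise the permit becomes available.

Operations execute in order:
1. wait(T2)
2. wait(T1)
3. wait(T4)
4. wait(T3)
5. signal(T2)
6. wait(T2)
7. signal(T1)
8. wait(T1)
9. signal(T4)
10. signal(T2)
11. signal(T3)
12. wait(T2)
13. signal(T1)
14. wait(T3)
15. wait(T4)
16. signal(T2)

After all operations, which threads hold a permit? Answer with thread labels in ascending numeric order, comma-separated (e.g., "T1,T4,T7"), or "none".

Step 1: wait(T2) -> count=1 queue=[] holders={T2}
Step 2: wait(T1) -> count=0 queue=[] holders={T1,T2}
Step 3: wait(T4) -> count=0 queue=[T4] holders={T1,T2}
Step 4: wait(T3) -> count=0 queue=[T4,T3] holders={T1,T2}
Step 5: signal(T2) -> count=0 queue=[T3] holders={T1,T4}
Step 6: wait(T2) -> count=0 queue=[T3,T2] holders={T1,T4}
Step 7: signal(T1) -> count=0 queue=[T2] holders={T3,T4}
Step 8: wait(T1) -> count=0 queue=[T2,T1] holders={T3,T4}
Step 9: signal(T4) -> count=0 queue=[T1] holders={T2,T3}
Step 10: signal(T2) -> count=0 queue=[] holders={T1,T3}
Step 11: signal(T3) -> count=1 queue=[] holders={T1}
Step 12: wait(T2) -> count=0 queue=[] holders={T1,T2}
Step 13: signal(T1) -> count=1 queue=[] holders={T2}
Step 14: wait(T3) -> count=0 queue=[] holders={T2,T3}
Step 15: wait(T4) -> count=0 queue=[T4] holders={T2,T3}
Step 16: signal(T2) -> count=0 queue=[] holders={T3,T4}
Final holders: T3,T4

Answer: T3,T4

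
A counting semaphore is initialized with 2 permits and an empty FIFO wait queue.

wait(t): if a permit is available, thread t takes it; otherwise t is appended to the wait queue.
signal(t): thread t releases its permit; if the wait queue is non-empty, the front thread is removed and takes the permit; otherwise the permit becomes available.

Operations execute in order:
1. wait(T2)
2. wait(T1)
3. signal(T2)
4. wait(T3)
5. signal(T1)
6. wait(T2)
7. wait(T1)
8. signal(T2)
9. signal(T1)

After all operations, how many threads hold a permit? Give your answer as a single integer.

Step 1: wait(T2) -> count=1 queue=[] holders={T2}
Step 2: wait(T1) -> count=0 queue=[] holders={T1,T2}
Step 3: signal(T2) -> count=1 queue=[] holders={T1}
Step 4: wait(T3) -> count=0 queue=[] holders={T1,T3}
Step 5: signal(T1) -> count=1 queue=[] holders={T3}
Step 6: wait(T2) -> count=0 queue=[] holders={T2,T3}
Step 7: wait(T1) -> count=0 queue=[T1] holders={T2,T3}
Step 8: signal(T2) -> count=0 queue=[] holders={T1,T3}
Step 9: signal(T1) -> count=1 queue=[] holders={T3}
Final holders: {T3} -> 1 thread(s)

Answer: 1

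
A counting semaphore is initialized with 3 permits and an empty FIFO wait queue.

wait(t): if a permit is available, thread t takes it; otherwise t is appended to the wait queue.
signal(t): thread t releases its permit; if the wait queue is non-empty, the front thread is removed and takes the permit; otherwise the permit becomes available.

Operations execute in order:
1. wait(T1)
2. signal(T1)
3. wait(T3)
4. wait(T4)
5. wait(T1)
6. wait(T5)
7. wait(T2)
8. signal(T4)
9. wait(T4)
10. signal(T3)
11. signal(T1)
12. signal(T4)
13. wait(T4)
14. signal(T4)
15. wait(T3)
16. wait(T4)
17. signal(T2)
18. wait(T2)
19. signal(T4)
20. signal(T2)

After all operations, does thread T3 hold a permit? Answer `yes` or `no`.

Answer: yes

Derivation:
Step 1: wait(T1) -> count=2 queue=[] holders={T1}
Step 2: signal(T1) -> count=3 queue=[] holders={none}
Step 3: wait(T3) -> count=2 queue=[] holders={T3}
Step 4: wait(T4) -> count=1 queue=[] holders={T3,T4}
Step 5: wait(T1) -> count=0 queue=[] holders={T1,T3,T4}
Step 6: wait(T5) -> count=0 queue=[T5] holders={T1,T3,T4}
Step 7: wait(T2) -> count=0 queue=[T5,T2] holders={T1,T3,T4}
Step 8: signal(T4) -> count=0 queue=[T2] holders={T1,T3,T5}
Step 9: wait(T4) -> count=0 queue=[T2,T4] holders={T1,T3,T5}
Step 10: signal(T3) -> count=0 queue=[T4] holders={T1,T2,T5}
Step 11: signal(T1) -> count=0 queue=[] holders={T2,T4,T5}
Step 12: signal(T4) -> count=1 queue=[] holders={T2,T5}
Step 13: wait(T4) -> count=0 queue=[] holders={T2,T4,T5}
Step 14: signal(T4) -> count=1 queue=[] holders={T2,T5}
Step 15: wait(T3) -> count=0 queue=[] holders={T2,T3,T5}
Step 16: wait(T4) -> count=0 queue=[T4] holders={T2,T3,T5}
Step 17: signal(T2) -> count=0 queue=[] holders={T3,T4,T5}
Step 18: wait(T2) -> count=0 queue=[T2] holders={T3,T4,T5}
Step 19: signal(T4) -> count=0 queue=[] holders={T2,T3,T5}
Step 20: signal(T2) -> count=1 queue=[] holders={T3,T5}
Final holders: {T3,T5} -> T3 in holders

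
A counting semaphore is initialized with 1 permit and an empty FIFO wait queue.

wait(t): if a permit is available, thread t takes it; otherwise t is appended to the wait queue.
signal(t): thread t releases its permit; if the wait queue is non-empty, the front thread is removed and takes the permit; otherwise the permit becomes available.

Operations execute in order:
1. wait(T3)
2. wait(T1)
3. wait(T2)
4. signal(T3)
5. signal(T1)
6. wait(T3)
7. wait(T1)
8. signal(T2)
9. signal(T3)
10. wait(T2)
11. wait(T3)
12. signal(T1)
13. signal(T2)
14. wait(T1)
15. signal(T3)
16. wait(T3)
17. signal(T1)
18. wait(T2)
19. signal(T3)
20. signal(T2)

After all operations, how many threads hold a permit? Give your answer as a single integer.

Answer: 0

Derivation:
Step 1: wait(T3) -> count=0 queue=[] holders={T3}
Step 2: wait(T1) -> count=0 queue=[T1] holders={T3}
Step 3: wait(T2) -> count=0 queue=[T1,T2] holders={T3}
Step 4: signal(T3) -> count=0 queue=[T2] holders={T1}
Step 5: signal(T1) -> count=0 queue=[] holders={T2}
Step 6: wait(T3) -> count=0 queue=[T3] holders={T2}
Step 7: wait(T1) -> count=0 queue=[T3,T1] holders={T2}
Step 8: signal(T2) -> count=0 queue=[T1] holders={T3}
Step 9: signal(T3) -> count=0 queue=[] holders={T1}
Step 10: wait(T2) -> count=0 queue=[T2] holders={T1}
Step 11: wait(T3) -> count=0 queue=[T2,T3] holders={T1}
Step 12: signal(T1) -> count=0 queue=[T3] holders={T2}
Step 13: signal(T2) -> count=0 queue=[] holders={T3}
Step 14: wait(T1) -> count=0 queue=[T1] holders={T3}
Step 15: signal(T3) -> count=0 queue=[] holders={T1}
Step 16: wait(T3) -> count=0 queue=[T3] holders={T1}
Step 17: signal(T1) -> count=0 queue=[] holders={T3}
Step 18: wait(T2) -> count=0 queue=[T2] holders={T3}
Step 19: signal(T3) -> count=0 queue=[] holders={T2}
Step 20: signal(T2) -> count=1 queue=[] holders={none}
Final holders: {none} -> 0 thread(s)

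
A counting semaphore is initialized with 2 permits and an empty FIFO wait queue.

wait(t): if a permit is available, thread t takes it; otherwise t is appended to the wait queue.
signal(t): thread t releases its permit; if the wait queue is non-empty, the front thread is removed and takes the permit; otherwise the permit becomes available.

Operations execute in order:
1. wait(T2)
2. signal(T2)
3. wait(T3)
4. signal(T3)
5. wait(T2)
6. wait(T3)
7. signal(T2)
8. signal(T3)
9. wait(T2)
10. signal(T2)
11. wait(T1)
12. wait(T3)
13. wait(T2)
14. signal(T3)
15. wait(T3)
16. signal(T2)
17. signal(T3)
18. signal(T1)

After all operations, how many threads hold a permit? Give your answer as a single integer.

Answer: 0

Derivation:
Step 1: wait(T2) -> count=1 queue=[] holders={T2}
Step 2: signal(T2) -> count=2 queue=[] holders={none}
Step 3: wait(T3) -> count=1 queue=[] holders={T3}
Step 4: signal(T3) -> count=2 queue=[] holders={none}
Step 5: wait(T2) -> count=1 queue=[] holders={T2}
Step 6: wait(T3) -> count=0 queue=[] holders={T2,T3}
Step 7: signal(T2) -> count=1 queue=[] holders={T3}
Step 8: signal(T3) -> count=2 queue=[] holders={none}
Step 9: wait(T2) -> count=1 queue=[] holders={T2}
Step 10: signal(T2) -> count=2 queue=[] holders={none}
Step 11: wait(T1) -> count=1 queue=[] holders={T1}
Step 12: wait(T3) -> count=0 queue=[] holders={T1,T3}
Step 13: wait(T2) -> count=0 queue=[T2] holders={T1,T3}
Step 14: signal(T3) -> count=0 queue=[] holders={T1,T2}
Step 15: wait(T3) -> count=0 queue=[T3] holders={T1,T2}
Step 16: signal(T2) -> count=0 queue=[] holders={T1,T3}
Step 17: signal(T3) -> count=1 queue=[] holders={T1}
Step 18: signal(T1) -> count=2 queue=[] holders={none}
Final holders: {none} -> 0 thread(s)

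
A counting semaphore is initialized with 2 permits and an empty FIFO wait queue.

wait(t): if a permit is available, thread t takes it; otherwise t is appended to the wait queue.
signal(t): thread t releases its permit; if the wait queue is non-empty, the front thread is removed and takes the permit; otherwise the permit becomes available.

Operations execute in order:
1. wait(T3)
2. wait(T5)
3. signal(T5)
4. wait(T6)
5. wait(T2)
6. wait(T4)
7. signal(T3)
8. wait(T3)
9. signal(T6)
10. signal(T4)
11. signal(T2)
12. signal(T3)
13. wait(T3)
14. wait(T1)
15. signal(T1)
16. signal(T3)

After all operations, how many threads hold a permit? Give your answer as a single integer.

Step 1: wait(T3) -> count=1 queue=[] holders={T3}
Step 2: wait(T5) -> count=0 queue=[] holders={T3,T5}
Step 3: signal(T5) -> count=1 queue=[] holders={T3}
Step 4: wait(T6) -> count=0 queue=[] holders={T3,T6}
Step 5: wait(T2) -> count=0 queue=[T2] holders={T3,T6}
Step 6: wait(T4) -> count=0 queue=[T2,T4] holders={T3,T6}
Step 7: signal(T3) -> count=0 queue=[T4] holders={T2,T6}
Step 8: wait(T3) -> count=0 queue=[T4,T3] holders={T2,T6}
Step 9: signal(T6) -> count=0 queue=[T3] holders={T2,T4}
Step 10: signal(T4) -> count=0 queue=[] holders={T2,T3}
Step 11: signal(T2) -> count=1 queue=[] holders={T3}
Step 12: signal(T3) -> count=2 queue=[] holders={none}
Step 13: wait(T3) -> count=1 queue=[] holders={T3}
Step 14: wait(T1) -> count=0 queue=[] holders={T1,T3}
Step 15: signal(T1) -> count=1 queue=[] holders={T3}
Step 16: signal(T3) -> count=2 queue=[] holders={none}
Final holders: {none} -> 0 thread(s)

Answer: 0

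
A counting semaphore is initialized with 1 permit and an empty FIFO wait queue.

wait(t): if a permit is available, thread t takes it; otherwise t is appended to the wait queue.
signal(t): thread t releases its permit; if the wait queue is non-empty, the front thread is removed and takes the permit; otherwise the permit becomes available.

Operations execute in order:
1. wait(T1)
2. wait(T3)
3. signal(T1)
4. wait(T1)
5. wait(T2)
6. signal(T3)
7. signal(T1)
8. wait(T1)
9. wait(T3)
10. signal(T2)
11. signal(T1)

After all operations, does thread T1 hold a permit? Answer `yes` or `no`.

Answer: no

Derivation:
Step 1: wait(T1) -> count=0 queue=[] holders={T1}
Step 2: wait(T3) -> count=0 queue=[T3] holders={T1}
Step 3: signal(T1) -> count=0 queue=[] holders={T3}
Step 4: wait(T1) -> count=0 queue=[T1] holders={T3}
Step 5: wait(T2) -> count=0 queue=[T1,T2] holders={T3}
Step 6: signal(T3) -> count=0 queue=[T2] holders={T1}
Step 7: signal(T1) -> count=0 queue=[] holders={T2}
Step 8: wait(T1) -> count=0 queue=[T1] holders={T2}
Step 9: wait(T3) -> count=0 queue=[T1,T3] holders={T2}
Step 10: signal(T2) -> count=0 queue=[T3] holders={T1}
Step 11: signal(T1) -> count=0 queue=[] holders={T3}
Final holders: {T3} -> T1 not in holders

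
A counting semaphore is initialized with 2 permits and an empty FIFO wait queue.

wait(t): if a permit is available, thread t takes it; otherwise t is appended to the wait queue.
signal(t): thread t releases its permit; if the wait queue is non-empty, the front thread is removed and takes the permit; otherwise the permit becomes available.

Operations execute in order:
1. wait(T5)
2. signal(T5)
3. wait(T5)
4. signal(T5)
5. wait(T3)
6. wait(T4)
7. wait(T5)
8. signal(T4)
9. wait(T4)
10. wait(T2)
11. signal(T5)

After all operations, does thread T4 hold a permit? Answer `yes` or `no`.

Answer: yes

Derivation:
Step 1: wait(T5) -> count=1 queue=[] holders={T5}
Step 2: signal(T5) -> count=2 queue=[] holders={none}
Step 3: wait(T5) -> count=1 queue=[] holders={T5}
Step 4: signal(T5) -> count=2 queue=[] holders={none}
Step 5: wait(T3) -> count=1 queue=[] holders={T3}
Step 6: wait(T4) -> count=0 queue=[] holders={T3,T4}
Step 7: wait(T5) -> count=0 queue=[T5] holders={T3,T4}
Step 8: signal(T4) -> count=0 queue=[] holders={T3,T5}
Step 9: wait(T4) -> count=0 queue=[T4] holders={T3,T5}
Step 10: wait(T2) -> count=0 queue=[T4,T2] holders={T3,T5}
Step 11: signal(T5) -> count=0 queue=[T2] holders={T3,T4}
Final holders: {T3,T4} -> T4 in holders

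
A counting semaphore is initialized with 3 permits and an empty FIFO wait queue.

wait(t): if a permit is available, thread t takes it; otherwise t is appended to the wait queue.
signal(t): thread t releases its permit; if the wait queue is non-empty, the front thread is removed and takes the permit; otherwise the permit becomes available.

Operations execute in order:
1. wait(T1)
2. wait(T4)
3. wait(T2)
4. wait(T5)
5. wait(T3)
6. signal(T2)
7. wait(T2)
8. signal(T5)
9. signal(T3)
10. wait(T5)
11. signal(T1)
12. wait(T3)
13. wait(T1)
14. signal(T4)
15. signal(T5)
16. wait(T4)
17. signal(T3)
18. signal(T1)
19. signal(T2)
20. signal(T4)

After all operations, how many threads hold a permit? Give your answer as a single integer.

Step 1: wait(T1) -> count=2 queue=[] holders={T1}
Step 2: wait(T4) -> count=1 queue=[] holders={T1,T4}
Step 3: wait(T2) -> count=0 queue=[] holders={T1,T2,T4}
Step 4: wait(T5) -> count=0 queue=[T5] holders={T1,T2,T4}
Step 5: wait(T3) -> count=0 queue=[T5,T3] holders={T1,T2,T4}
Step 6: signal(T2) -> count=0 queue=[T3] holders={T1,T4,T5}
Step 7: wait(T2) -> count=0 queue=[T3,T2] holders={T1,T4,T5}
Step 8: signal(T5) -> count=0 queue=[T2] holders={T1,T3,T4}
Step 9: signal(T3) -> count=0 queue=[] holders={T1,T2,T4}
Step 10: wait(T5) -> count=0 queue=[T5] holders={T1,T2,T4}
Step 11: signal(T1) -> count=0 queue=[] holders={T2,T4,T5}
Step 12: wait(T3) -> count=0 queue=[T3] holders={T2,T4,T5}
Step 13: wait(T1) -> count=0 queue=[T3,T1] holders={T2,T4,T5}
Step 14: signal(T4) -> count=0 queue=[T1] holders={T2,T3,T5}
Step 15: signal(T5) -> count=0 queue=[] holders={T1,T2,T3}
Step 16: wait(T4) -> count=0 queue=[T4] holders={T1,T2,T3}
Step 17: signal(T3) -> count=0 queue=[] holders={T1,T2,T4}
Step 18: signal(T1) -> count=1 queue=[] holders={T2,T4}
Step 19: signal(T2) -> count=2 queue=[] holders={T4}
Step 20: signal(T4) -> count=3 queue=[] holders={none}
Final holders: {none} -> 0 thread(s)

Answer: 0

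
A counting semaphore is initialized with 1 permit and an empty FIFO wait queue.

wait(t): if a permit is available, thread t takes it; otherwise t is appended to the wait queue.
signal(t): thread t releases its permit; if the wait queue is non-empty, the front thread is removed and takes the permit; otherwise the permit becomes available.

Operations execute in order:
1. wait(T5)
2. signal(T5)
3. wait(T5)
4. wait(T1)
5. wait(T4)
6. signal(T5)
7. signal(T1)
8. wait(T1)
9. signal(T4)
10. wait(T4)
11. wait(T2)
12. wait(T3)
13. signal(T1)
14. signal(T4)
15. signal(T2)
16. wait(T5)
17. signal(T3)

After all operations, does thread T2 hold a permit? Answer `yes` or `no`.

Answer: no

Derivation:
Step 1: wait(T5) -> count=0 queue=[] holders={T5}
Step 2: signal(T5) -> count=1 queue=[] holders={none}
Step 3: wait(T5) -> count=0 queue=[] holders={T5}
Step 4: wait(T1) -> count=0 queue=[T1] holders={T5}
Step 5: wait(T4) -> count=0 queue=[T1,T4] holders={T5}
Step 6: signal(T5) -> count=0 queue=[T4] holders={T1}
Step 7: signal(T1) -> count=0 queue=[] holders={T4}
Step 8: wait(T1) -> count=0 queue=[T1] holders={T4}
Step 9: signal(T4) -> count=0 queue=[] holders={T1}
Step 10: wait(T4) -> count=0 queue=[T4] holders={T1}
Step 11: wait(T2) -> count=0 queue=[T4,T2] holders={T1}
Step 12: wait(T3) -> count=0 queue=[T4,T2,T3] holders={T1}
Step 13: signal(T1) -> count=0 queue=[T2,T3] holders={T4}
Step 14: signal(T4) -> count=0 queue=[T3] holders={T2}
Step 15: signal(T2) -> count=0 queue=[] holders={T3}
Step 16: wait(T5) -> count=0 queue=[T5] holders={T3}
Step 17: signal(T3) -> count=0 queue=[] holders={T5}
Final holders: {T5} -> T2 not in holders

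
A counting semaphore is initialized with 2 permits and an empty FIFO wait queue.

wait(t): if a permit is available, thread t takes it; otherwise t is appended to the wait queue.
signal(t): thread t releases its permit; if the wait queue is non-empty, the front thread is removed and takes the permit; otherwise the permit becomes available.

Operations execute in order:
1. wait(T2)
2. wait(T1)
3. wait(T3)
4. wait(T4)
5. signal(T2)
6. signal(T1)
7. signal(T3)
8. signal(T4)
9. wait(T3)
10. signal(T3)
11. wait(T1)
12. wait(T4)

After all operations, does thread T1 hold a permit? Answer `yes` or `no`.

Step 1: wait(T2) -> count=1 queue=[] holders={T2}
Step 2: wait(T1) -> count=0 queue=[] holders={T1,T2}
Step 3: wait(T3) -> count=0 queue=[T3] holders={T1,T2}
Step 4: wait(T4) -> count=0 queue=[T3,T4] holders={T1,T2}
Step 5: signal(T2) -> count=0 queue=[T4] holders={T1,T3}
Step 6: signal(T1) -> count=0 queue=[] holders={T3,T4}
Step 7: signal(T3) -> count=1 queue=[] holders={T4}
Step 8: signal(T4) -> count=2 queue=[] holders={none}
Step 9: wait(T3) -> count=1 queue=[] holders={T3}
Step 10: signal(T3) -> count=2 queue=[] holders={none}
Step 11: wait(T1) -> count=1 queue=[] holders={T1}
Step 12: wait(T4) -> count=0 queue=[] holders={T1,T4}
Final holders: {T1,T4} -> T1 in holders

Answer: yes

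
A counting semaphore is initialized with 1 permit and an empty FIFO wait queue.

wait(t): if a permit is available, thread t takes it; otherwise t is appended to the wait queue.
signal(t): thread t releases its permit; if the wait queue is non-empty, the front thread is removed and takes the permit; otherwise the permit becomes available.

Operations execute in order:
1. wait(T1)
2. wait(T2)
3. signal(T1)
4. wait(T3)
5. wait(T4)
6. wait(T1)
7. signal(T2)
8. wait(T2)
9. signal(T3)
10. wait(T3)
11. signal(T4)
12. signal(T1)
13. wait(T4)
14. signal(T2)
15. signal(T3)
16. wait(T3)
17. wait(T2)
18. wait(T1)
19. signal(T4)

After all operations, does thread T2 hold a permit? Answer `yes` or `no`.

Step 1: wait(T1) -> count=0 queue=[] holders={T1}
Step 2: wait(T2) -> count=0 queue=[T2] holders={T1}
Step 3: signal(T1) -> count=0 queue=[] holders={T2}
Step 4: wait(T3) -> count=0 queue=[T3] holders={T2}
Step 5: wait(T4) -> count=0 queue=[T3,T4] holders={T2}
Step 6: wait(T1) -> count=0 queue=[T3,T4,T1] holders={T2}
Step 7: signal(T2) -> count=0 queue=[T4,T1] holders={T3}
Step 8: wait(T2) -> count=0 queue=[T4,T1,T2] holders={T3}
Step 9: signal(T3) -> count=0 queue=[T1,T2] holders={T4}
Step 10: wait(T3) -> count=0 queue=[T1,T2,T3] holders={T4}
Step 11: signal(T4) -> count=0 queue=[T2,T3] holders={T1}
Step 12: signal(T1) -> count=0 queue=[T3] holders={T2}
Step 13: wait(T4) -> count=0 queue=[T3,T4] holders={T2}
Step 14: signal(T2) -> count=0 queue=[T4] holders={T3}
Step 15: signal(T3) -> count=0 queue=[] holders={T4}
Step 16: wait(T3) -> count=0 queue=[T3] holders={T4}
Step 17: wait(T2) -> count=0 queue=[T3,T2] holders={T4}
Step 18: wait(T1) -> count=0 queue=[T3,T2,T1] holders={T4}
Step 19: signal(T4) -> count=0 queue=[T2,T1] holders={T3}
Final holders: {T3} -> T2 not in holders

Answer: no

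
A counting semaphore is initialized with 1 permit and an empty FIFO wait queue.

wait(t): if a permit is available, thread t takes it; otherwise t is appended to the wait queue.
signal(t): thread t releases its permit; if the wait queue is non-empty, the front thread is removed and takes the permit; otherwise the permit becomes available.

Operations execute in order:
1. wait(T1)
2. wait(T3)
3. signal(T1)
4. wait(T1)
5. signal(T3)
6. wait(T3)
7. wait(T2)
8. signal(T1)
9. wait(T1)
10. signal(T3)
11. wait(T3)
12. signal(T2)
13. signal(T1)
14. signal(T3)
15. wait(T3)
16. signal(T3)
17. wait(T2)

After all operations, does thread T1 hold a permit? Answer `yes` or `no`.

Answer: no

Derivation:
Step 1: wait(T1) -> count=0 queue=[] holders={T1}
Step 2: wait(T3) -> count=0 queue=[T3] holders={T1}
Step 3: signal(T1) -> count=0 queue=[] holders={T3}
Step 4: wait(T1) -> count=0 queue=[T1] holders={T3}
Step 5: signal(T3) -> count=0 queue=[] holders={T1}
Step 6: wait(T3) -> count=0 queue=[T3] holders={T1}
Step 7: wait(T2) -> count=0 queue=[T3,T2] holders={T1}
Step 8: signal(T1) -> count=0 queue=[T2] holders={T3}
Step 9: wait(T1) -> count=0 queue=[T2,T1] holders={T3}
Step 10: signal(T3) -> count=0 queue=[T1] holders={T2}
Step 11: wait(T3) -> count=0 queue=[T1,T3] holders={T2}
Step 12: signal(T2) -> count=0 queue=[T3] holders={T1}
Step 13: signal(T1) -> count=0 queue=[] holders={T3}
Step 14: signal(T3) -> count=1 queue=[] holders={none}
Step 15: wait(T3) -> count=0 queue=[] holders={T3}
Step 16: signal(T3) -> count=1 queue=[] holders={none}
Step 17: wait(T2) -> count=0 queue=[] holders={T2}
Final holders: {T2} -> T1 not in holders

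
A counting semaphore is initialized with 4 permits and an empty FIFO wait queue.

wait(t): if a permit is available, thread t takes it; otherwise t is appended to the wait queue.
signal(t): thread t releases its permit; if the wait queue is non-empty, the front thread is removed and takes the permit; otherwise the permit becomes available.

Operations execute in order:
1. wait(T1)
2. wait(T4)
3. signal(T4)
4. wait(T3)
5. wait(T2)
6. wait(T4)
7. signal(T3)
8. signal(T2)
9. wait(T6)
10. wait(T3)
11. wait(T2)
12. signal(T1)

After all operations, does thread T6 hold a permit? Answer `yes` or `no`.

Answer: yes

Derivation:
Step 1: wait(T1) -> count=3 queue=[] holders={T1}
Step 2: wait(T4) -> count=2 queue=[] holders={T1,T4}
Step 3: signal(T4) -> count=3 queue=[] holders={T1}
Step 4: wait(T3) -> count=2 queue=[] holders={T1,T3}
Step 5: wait(T2) -> count=1 queue=[] holders={T1,T2,T3}
Step 6: wait(T4) -> count=0 queue=[] holders={T1,T2,T3,T4}
Step 7: signal(T3) -> count=1 queue=[] holders={T1,T2,T4}
Step 8: signal(T2) -> count=2 queue=[] holders={T1,T4}
Step 9: wait(T6) -> count=1 queue=[] holders={T1,T4,T6}
Step 10: wait(T3) -> count=0 queue=[] holders={T1,T3,T4,T6}
Step 11: wait(T2) -> count=0 queue=[T2] holders={T1,T3,T4,T6}
Step 12: signal(T1) -> count=0 queue=[] holders={T2,T3,T4,T6}
Final holders: {T2,T3,T4,T6} -> T6 in holders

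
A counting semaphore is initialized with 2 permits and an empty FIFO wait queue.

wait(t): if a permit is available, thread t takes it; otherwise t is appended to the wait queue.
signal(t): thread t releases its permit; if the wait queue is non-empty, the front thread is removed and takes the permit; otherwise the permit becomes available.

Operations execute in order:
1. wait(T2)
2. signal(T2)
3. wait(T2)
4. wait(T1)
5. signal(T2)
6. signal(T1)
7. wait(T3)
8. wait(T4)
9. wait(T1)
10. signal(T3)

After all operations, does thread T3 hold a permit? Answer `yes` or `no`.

Answer: no

Derivation:
Step 1: wait(T2) -> count=1 queue=[] holders={T2}
Step 2: signal(T2) -> count=2 queue=[] holders={none}
Step 3: wait(T2) -> count=1 queue=[] holders={T2}
Step 4: wait(T1) -> count=0 queue=[] holders={T1,T2}
Step 5: signal(T2) -> count=1 queue=[] holders={T1}
Step 6: signal(T1) -> count=2 queue=[] holders={none}
Step 7: wait(T3) -> count=1 queue=[] holders={T3}
Step 8: wait(T4) -> count=0 queue=[] holders={T3,T4}
Step 9: wait(T1) -> count=0 queue=[T1] holders={T3,T4}
Step 10: signal(T3) -> count=0 queue=[] holders={T1,T4}
Final holders: {T1,T4} -> T3 not in holders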